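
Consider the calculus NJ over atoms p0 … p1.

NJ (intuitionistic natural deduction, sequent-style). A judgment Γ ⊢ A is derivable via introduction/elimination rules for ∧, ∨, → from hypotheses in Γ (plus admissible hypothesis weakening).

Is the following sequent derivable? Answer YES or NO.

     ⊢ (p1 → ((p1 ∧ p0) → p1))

Derivation trace:
[→I]  ⊢ (p1 → ((p1 ∧ p0) → p1))
  [→I] p1 ⊢ ((p1 ∧ p0) → p1)
    [Wk] p1, (p1 ∧ p0) ⊢ p1
      [Ax] p1 ⊢ p1

Result: YES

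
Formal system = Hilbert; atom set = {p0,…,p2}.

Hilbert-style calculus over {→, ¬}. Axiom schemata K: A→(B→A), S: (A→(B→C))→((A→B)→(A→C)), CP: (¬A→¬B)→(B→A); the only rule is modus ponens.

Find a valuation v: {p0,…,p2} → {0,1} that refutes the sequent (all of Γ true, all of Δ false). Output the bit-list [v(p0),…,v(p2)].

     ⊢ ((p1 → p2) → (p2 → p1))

Truth-table refutation:
  v=000: Γ:[] Δ:[((p1 → p2) → (p2 → p1))=T] refutes=False
  v=001: Γ:[] Δ:[((p1 → p2) → (p2 → p1))=F] refutes=True  ← countermodel

Result: [0, 0, 1]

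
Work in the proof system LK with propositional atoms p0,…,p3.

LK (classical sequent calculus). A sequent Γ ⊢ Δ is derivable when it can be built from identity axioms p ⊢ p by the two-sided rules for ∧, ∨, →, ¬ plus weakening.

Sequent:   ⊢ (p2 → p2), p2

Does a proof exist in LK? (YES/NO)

Derivation (root first):
[WR]  ⊢ (p2 → p2), p2
  [→R]  ⊢ (p2 → p2)
    [Ax] p2 ⊢ p2

Result: YES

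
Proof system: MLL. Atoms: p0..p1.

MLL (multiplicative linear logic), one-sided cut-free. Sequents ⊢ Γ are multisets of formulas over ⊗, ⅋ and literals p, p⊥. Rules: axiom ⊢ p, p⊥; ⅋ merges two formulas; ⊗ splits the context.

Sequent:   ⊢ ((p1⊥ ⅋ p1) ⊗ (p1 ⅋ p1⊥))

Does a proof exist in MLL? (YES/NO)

Derivation (root first):
[⊗]  ⊢ ((p1⊥ ⅋ p1) ⊗ (p1 ⅋ p1⊥))
  [⅋]  ⊢ (p1⊥ ⅋ p1)
    [Ax]  ⊢ p1, p1⊥
  [⅋]  ⊢ (p1 ⅋ p1⊥)
    [Ax]  ⊢ p1, p1⊥

Result: YES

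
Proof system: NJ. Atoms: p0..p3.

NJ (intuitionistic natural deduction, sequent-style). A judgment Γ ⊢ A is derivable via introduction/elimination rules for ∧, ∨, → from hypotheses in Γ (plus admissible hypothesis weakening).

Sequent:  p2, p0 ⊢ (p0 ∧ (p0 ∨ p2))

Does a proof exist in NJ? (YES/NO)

Derivation (root first):
[∧I] p2, p0 ⊢ (p0 ∧ (p0 ∨ p2))
  [Ax] p0 ⊢ p0
  [∨I₂] p2 ⊢ (p0 ∨ p2)
    [Ax] p2 ⊢ p2

Result: YES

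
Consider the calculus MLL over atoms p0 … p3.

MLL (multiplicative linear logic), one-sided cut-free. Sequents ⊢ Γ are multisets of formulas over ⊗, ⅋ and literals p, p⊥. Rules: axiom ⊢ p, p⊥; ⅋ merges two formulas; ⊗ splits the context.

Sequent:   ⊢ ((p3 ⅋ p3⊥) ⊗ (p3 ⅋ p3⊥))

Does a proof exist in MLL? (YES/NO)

Proof tree:
[⊗]  ⊢ ((p3 ⅋ p3⊥) ⊗ (p3 ⅋ p3⊥))
  [⅋]  ⊢ (p3 ⅋ p3⊥)
    [Ax]  ⊢ p3, p3⊥
  [⅋]  ⊢ (p3 ⅋ p3⊥)
    [Ax]  ⊢ p3, p3⊥

Result: YES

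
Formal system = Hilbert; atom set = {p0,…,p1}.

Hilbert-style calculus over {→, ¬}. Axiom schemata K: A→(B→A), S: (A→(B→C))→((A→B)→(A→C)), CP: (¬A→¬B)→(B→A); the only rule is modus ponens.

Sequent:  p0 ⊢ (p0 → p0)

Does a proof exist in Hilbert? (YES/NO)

Proof tree:
[MP] p0 ⊢ (p0 → p0)
  [K]  ⊢ (p0 → (p0 → p0))
  [MP] p0 ⊢ p0
    [MP] p0 ⊢ (p0 → p0)
      [K]  ⊢ (p0 → (p0 → p0))
      [Hyp] p0 ⊢ p0
    [MP] p0 ⊢ p0
      [MP] p0 ⊢ (p0 → p0)
        [K]  ⊢ (p0 → (p0 → p0))
        [Hyp] p0 ⊢ p0
      [Hyp] p0 ⊢ p0

Result: YES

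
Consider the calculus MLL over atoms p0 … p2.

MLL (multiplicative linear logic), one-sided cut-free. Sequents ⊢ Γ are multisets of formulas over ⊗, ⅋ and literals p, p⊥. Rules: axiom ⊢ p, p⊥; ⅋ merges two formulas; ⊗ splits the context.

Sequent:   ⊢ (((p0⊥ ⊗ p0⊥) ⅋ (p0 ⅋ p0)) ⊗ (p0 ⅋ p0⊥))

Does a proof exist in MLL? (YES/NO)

Derivation trace:
[⊗]  ⊢ (((p0⊥ ⊗ p0⊥) ⅋ (p0 ⅋ p0)) ⊗ (p0 ⅋ p0⊥))
  [⅋]  ⊢ ((p0⊥ ⊗ p0⊥) ⅋ (p0 ⅋ p0))
    [⅋]  ⊢ (p0⊥ ⊗ p0⊥), (p0 ⅋ p0)
      [⊗]  ⊢ p0, p0, (p0⊥ ⊗ p0⊥)
        [Ax]  ⊢ p0, p0⊥
        [Ax]  ⊢ p0, p0⊥
  [⅋]  ⊢ (p0 ⅋ p0⊥)
    [Ax]  ⊢ p0, p0⊥

Result: YES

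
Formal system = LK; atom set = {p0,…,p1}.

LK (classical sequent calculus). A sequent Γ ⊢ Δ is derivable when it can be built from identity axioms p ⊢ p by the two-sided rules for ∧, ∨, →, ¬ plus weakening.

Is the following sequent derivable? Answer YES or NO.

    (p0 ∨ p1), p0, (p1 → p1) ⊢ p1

Truth-table refutation:
  v=00: Γ:[(p0 ∨ p1)=F, p0=F, (p1 → p1)=T] Δ:[p1=F] refutes=False
  v=01: Γ:[(p0 ∨ p1)=T, p0=F, (p1 → p1)=T] Δ:[p1=T] refutes=False
  v=10: Γ:[(p0 ∨ p1)=T, p0=T, (p1 → p1)=T] Δ:[p1=F] refutes=True  ← countermodel

Result: NO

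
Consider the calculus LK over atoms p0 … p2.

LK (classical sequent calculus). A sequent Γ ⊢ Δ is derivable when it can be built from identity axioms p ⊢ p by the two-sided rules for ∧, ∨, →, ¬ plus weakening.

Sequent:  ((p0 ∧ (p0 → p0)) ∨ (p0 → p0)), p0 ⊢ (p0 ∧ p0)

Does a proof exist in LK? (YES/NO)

Derivation (root first):
[∧R] ((p0 ∧ (p0 → p0)) ∨ (p0 → p0)), p0 ⊢ (p0 ∧ p0)
  [∨L] p0, ((p0 ∧ (p0 → p0)) ∨ (p0 → p0)) ⊢ p0
    [∧L] (p0 ∧ (p0 → p0)) ⊢ p0
      [→L] p0, (p0 → p0) ⊢ p0
        [Ax] p0 ⊢ p0
        [Ax] p0 ⊢ p0
    [→L] p0, (p0 → p0) ⊢ p0
      [Ax] p0 ⊢ p0
      [Ax] p0 ⊢ p0
  [∨L] p0, ((p0 ∧ (p0 → p0)) ∨ (p0 → p0)) ⊢ p0
    [∧L] (p0 ∧ (p0 → p0)) ⊢ p0
      [→L] p0, (p0 → p0) ⊢ p0
        [Ax] p0 ⊢ p0
        [Ax] p0 ⊢ p0
    [→L] p0, (p0 → p0) ⊢ p0
      [Ax] p0 ⊢ p0
      [Ax] p0 ⊢ p0

Result: YES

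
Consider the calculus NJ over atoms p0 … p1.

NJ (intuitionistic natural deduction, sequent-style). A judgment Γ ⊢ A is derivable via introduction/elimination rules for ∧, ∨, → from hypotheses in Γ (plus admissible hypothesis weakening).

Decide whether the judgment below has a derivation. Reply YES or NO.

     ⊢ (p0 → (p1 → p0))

Derivation trace:
[→I]  ⊢ (p0 → (p1 → p0))
  [→I] p0 ⊢ (p1 → p0)
    [Wk] p0, p1 ⊢ p0
      [Ax] p0 ⊢ p0

Result: YES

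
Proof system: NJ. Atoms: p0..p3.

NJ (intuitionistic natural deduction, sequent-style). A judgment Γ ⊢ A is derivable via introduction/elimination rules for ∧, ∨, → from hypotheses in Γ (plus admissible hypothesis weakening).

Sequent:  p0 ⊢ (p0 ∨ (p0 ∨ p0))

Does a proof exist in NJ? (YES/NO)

Derivation trace:
[∨I₂] p0 ⊢ (p0 ∨ (p0 ∨ p0))
  [∨I₁] p0 ⊢ (p0 ∨ p0)
    [Ax] p0 ⊢ p0

Result: YES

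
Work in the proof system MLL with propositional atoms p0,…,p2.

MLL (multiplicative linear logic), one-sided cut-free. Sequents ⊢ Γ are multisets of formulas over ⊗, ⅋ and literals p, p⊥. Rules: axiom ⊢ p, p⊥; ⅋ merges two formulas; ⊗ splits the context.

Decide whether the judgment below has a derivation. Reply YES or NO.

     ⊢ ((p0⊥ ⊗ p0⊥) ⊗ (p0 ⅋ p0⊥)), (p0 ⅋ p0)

Derivation trace:
[⅋]  ⊢ ((p0⊥ ⊗ p0⊥) ⊗ (p0 ⅋ p0⊥)), (p0 ⅋ p0)
  [⊗]  ⊢ p0, p0, ((p0⊥ ⊗ p0⊥) ⊗ (p0 ⅋ p0⊥))
    [⊗]  ⊢ p0, p0, (p0⊥ ⊗ p0⊥)
      [Ax]  ⊢ p0, p0⊥
      [Ax]  ⊢ p0, p0⊥
    [⅋]  ⊢ (p0 ⅋ p0⊥)
      [Ax]  ⊢ p0, p0⊥

Result: YES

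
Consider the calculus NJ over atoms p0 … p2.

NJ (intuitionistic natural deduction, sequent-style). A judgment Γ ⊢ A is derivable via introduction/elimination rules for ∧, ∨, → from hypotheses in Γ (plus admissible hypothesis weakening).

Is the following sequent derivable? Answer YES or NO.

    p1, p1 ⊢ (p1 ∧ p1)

Derivation (root first):
[Wk] p1, p1 ⊢ (p1 ∧ p1)
  [∧I] p1 ⊢ (p1 ∧ p1)
    [Ax] p1 ⊢ p1
    [Ax] p1 ⊢ p1

Result: YES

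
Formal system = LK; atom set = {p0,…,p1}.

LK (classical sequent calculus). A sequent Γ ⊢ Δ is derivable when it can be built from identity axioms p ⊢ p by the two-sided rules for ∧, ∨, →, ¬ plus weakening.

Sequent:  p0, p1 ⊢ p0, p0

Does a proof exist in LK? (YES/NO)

Proof tree:
[WR] p0, p1 ⊢ p0, p0
  [WL] p0, p1 ⊢ p0
    [Ax] p0 ⊢ p0

Result: YES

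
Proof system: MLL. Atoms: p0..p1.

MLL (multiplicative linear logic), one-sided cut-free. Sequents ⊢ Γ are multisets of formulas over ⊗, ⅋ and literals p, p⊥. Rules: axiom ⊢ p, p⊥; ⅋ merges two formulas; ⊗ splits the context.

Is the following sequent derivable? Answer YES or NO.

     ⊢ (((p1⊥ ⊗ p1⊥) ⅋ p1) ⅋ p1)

Proof tree:
[⅋]  ⊢ (((p1⊥ ⊗ p1⊥) ⅋ p1) ⅋ p1)
  [⅋]  ⊢ p1, ((p1⊥ ⊗ p1⊥) ⅋ p1)
    [⊗]  ⊢ p1, p1, (p1⊥ ⊗ p1⊥)
      [Ax]  ⊢ p1, p1⊥
      [Ax]  ⊢ p1, p1⊥

Result: YES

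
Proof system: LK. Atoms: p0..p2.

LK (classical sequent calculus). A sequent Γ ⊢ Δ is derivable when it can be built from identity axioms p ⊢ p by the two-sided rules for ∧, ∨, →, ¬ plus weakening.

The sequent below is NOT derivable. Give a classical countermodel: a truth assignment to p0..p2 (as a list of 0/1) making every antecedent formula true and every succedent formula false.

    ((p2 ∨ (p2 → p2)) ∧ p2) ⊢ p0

Truth-table refutation:
  v=000: Γ:[((p2 ∨ (p2 → p2)) ∧ p2)=F] Δ:[p0=F] refutes=False
  v=001: Γ:[((p2 ∨ (p2 → p2)) ∧ p2)=T] Δ:[p0=F] refutes=True  ← countermodel

Result: [0, 0, 1]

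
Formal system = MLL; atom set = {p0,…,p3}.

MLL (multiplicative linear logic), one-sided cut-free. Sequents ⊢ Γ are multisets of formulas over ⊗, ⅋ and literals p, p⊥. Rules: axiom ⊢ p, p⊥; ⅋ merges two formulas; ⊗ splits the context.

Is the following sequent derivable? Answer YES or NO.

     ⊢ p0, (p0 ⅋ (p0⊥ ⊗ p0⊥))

Derivation (root first):
[⅋]  ⊢ p0, (p0 ⅋ (p0⊥ ⊗ p0⊥))
  [⊗]  ⊢ p0, p0, (p0⊥ ⊗ p0⊥)
    [Ax]  ⊢ p0, p0⊥
    [Ax]  ⊢ p0, p0⊥

Result: YES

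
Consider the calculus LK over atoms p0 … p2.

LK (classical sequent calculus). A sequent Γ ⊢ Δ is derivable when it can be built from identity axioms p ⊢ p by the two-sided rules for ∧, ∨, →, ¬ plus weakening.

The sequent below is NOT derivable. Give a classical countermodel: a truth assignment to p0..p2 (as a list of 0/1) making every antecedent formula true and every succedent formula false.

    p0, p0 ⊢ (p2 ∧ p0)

Truth-table refutation:
  v=000: Γ:[p0=F, p0=F] Δ:[(p2 ∧ p0)=F] refutes=False
  v=001: Γ:[p0=F, p0=F] Δ:[(p2 ∧ p0)=F] refutes=False
  v=010: Γ:[p0=F, p0=F] Δ:[(p2 ∧ p0)=F] refutes=False
  v=011: Γ:[p0=F, p0=F] Δ:[(p2 ∧ p0)=F] refutes=False
  v=100: Γ:[p0=T, p0=T] Δ:[(p2 ∧ p0)=F] refutes=True  ← countermodel

Result: [1, 0, 0]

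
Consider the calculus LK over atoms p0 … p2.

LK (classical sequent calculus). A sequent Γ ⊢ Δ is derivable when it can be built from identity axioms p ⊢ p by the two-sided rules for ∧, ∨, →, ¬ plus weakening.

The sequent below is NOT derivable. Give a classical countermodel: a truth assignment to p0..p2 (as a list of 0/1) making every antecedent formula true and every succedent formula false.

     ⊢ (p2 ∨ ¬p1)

Search for a countermodel by truth-table:
  v=000: Γ:[] Δ:[(p2 ∨ ¬p1)=T] refutes=False
  v=001: Γ:[] Δ:[(p2 ∨ ¬p1)=T] refutes=False
  v=010: Γ:[] Δ:[(p2 ∨ ¬p1)=F] refutes=True  ← countermodel

Result: [0, 1, 0]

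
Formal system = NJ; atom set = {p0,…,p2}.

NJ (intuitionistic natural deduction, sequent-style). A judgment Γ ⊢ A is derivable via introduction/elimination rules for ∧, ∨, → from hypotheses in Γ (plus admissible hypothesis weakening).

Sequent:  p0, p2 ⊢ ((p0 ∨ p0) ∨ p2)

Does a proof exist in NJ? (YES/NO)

Proof tree:
[Wk] p0, p2 ⊢ ((p0 ∨ p0) ∨ p2)
  [∨I₁] p0 ⊢ ((p0 ∨ p0) ∨ p2)
    [∨I₁] p0 ⊢ (p0 ∨ p0)
      [Ax] p0 ⊢ p0

Result: YES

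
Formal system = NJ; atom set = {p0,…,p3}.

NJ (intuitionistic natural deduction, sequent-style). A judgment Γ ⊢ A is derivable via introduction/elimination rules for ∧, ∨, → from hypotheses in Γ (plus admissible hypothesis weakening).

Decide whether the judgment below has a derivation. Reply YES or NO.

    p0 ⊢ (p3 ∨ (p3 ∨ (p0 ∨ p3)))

Derivation trace:
[∨I₂] p0 ⊢ (p3 ∨ (p3 ∨ (p0 ∨ p3)))
  [∨I₂] p0 ⊢ (p3 ∨ (p0 ∨ p3))
    [∨I₁] p0 ⊢ (p0 ∨ p3)
      [Ax] p0 ⊢ p0

Result: YES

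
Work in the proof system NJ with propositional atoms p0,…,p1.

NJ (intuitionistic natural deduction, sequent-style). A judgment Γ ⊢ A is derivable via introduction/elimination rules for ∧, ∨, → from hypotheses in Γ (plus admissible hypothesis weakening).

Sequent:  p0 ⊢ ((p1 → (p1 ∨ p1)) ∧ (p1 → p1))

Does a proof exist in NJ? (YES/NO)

Derivation (root first):
[∧I] p0 ⊢ ((p1 → (p1 ∨ p1)) ∧ (p1 → p1))
  [→I]  ⊢ (p1 → (p1 ∨ p1))
    [∨I₁] p1 ⊢ (p1 ∨ p1)
      [Ax] p1 ⊢ p1
  [Wk] p0 ⊢ (p1 → p1)
    [→I]  ⊢ (p1 → p1)
      [Ax] p1 ⊢ p1

Result: YES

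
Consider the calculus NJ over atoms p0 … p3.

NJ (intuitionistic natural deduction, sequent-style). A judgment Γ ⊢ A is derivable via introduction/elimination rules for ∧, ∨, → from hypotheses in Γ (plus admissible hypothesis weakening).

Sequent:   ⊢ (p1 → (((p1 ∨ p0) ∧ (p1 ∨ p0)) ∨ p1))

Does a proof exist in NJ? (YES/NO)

Derivation trace:
[→I]  ⊢ (p1 → (((p1 ∨ p0) ∧ (p1 ∨ p0)) ∨ p1))
  [∨I₁] p1 ⊢ (((p1 ∨ p0) ∧ (p1 ∨ p0)) ∨ p1)
    [∧I] p1 ⊢ ((p1 ∨ p0) ∧ (p1 ∨ p0))
      [∨I₁] p1 ⊢ (p1 ∨ p0)
        [Ax] p1 ⊢ p1
      [∨I₁] p1 ⊢ (p1 ∨ p0)
        [Ax] p1 ⊢ p1

Result: YES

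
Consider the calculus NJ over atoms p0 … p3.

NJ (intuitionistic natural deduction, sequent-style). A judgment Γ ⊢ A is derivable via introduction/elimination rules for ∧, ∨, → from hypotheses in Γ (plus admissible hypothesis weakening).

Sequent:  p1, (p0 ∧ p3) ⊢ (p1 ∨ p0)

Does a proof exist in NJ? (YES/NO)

Derivation (root first):
[Wk] p1, (p0 ∧ p3) ⊢ (p1 ∨ p0)
  [∨I₁] p1 ⊢ (p1 ∨ p0)
    [Ax] p1 ⊢ p1

Result: YES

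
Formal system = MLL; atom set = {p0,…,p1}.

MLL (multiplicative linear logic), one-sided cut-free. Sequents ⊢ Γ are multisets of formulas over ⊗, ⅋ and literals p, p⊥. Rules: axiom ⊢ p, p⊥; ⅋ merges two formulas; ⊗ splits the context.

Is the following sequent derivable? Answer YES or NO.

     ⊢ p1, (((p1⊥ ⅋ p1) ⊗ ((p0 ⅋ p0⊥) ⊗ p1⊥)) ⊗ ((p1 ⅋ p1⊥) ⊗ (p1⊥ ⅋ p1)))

Derivation (root first):
[⊗]  ⊢ p1, (((p1⊥ ⅋ p1) ⊗ ((p0 ⅋ p0⊥) ⊗ p1⊥)) ⊗ ((p1 ⅋ p1⊥) ⊗ (p1⊥ ⅋ p1)))
  [⊗]  ⊢ p1, ((p1⊥ ⅋ p1) ⊗ ((p0 ⅋ p0⊥) ⊗ p1⊥))
    [⅋]  ⊢ (p1⊥ ⅋ p1)
      [Ax]  ⊢ p1, p1⊥
    [⊗]  ⊢ p1, ((p0 ⅋ p0⊥) ⊗ p1⊥)
      [⅋]  ⊢ (p0 ⅋ p0⊥)
        [Ax]  ⊢ p0, p0⊥
      [Ax]  ⊢ p1, p1⊥
  [⊗]  ⊢ ((p1 ⅋ p1⊥) ⊗ (p1⊥ ⅋ p1))
    [⅋]  ⊢ (p1 ⅋ p1⊥)
      [Ax]  ⊢ p1, p1⊥
    [⅋]  ⊢ (p1⊥ ⅋ p1)
      [Ax]  ⊢ p1, p1⊥

Result: YES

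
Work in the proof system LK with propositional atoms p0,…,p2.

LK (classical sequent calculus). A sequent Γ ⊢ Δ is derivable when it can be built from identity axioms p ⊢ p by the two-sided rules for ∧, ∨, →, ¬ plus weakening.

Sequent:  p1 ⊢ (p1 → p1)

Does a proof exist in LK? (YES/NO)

Derivation (root first):
[→R] p1 ⊢ (p1 → p1)
  [WL] p1, p1 ⊢ p1
    [Ax] p1 ⊢ p1

Result: YES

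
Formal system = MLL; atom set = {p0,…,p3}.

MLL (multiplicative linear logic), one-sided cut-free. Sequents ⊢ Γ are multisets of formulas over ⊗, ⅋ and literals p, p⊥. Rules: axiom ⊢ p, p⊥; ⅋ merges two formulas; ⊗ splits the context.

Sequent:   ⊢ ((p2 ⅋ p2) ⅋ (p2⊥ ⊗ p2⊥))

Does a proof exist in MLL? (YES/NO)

Proof tree:
[⅋]  ⊢ ((p2 ⅋ p2) ⅋ (p2⊥ ⊗ p2⊥))
  [⅋]  ⊢ (p2⊥ ⊗ p2⊥), (p2 ⅋ p2)
    [⊗]  ⊢ p2, p2, (p2⊥ ⊗ p2⊥)
      [Ax]  ⊢ p2, p2⊥
      [Ax]  ⊢ p2, p2⊥

Result: YES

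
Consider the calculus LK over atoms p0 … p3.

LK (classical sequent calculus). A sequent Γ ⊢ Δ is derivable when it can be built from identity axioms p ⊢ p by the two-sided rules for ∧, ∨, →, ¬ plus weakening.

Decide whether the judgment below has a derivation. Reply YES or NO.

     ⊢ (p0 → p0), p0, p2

Derivation (root first):
[WR]  ⊢ (p0 → p0), p0, p2
  [WR]  ⊢ (p0 → p0), p0
    [→R]  ⊢ (p0 → p0)
      [Ax] p0 ⊢ p0

Result: YES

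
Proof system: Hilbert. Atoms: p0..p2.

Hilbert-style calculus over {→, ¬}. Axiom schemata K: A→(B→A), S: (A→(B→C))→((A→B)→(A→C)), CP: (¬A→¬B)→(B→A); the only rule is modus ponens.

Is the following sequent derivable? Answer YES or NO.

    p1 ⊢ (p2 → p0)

Enumerate valuations to refute Γ ⊢ Δ:
  v=000: Γ:[p1=F] Δ:[(p2 → p0)=T] refutes=False
  v=001: Γ:[p1=F] Δ:[(p2 → p0)=F] refutes=False
  v=010: Γ:[p1=T] Δ:[(p2 → p0)=T] refutes=False
  v=011: Γ:[p1=T] Δ:[(p2 → p0)=F] refutes=True  ← countermodel

Result: NO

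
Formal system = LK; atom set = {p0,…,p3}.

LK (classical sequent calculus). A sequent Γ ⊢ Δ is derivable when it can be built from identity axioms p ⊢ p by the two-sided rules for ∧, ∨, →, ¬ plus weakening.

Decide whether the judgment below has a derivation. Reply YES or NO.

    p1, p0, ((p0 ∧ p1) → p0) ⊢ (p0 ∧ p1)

Derivation trace:
[→L] p1, p0, ((p0 ∧ p1) → p0) ⊢ (p0 ∧ p1)
  [∧R] p1, p0 ⊢ (p0 ∧ p1)
    [WL] p0, p0 ⊢ p0
      [Ax] p0 ⊢ p0
    [Ax] p1 ⊢ p1
  [∧R] p1, p0 ⊢ (p0 ∧ p1)
    [WL] p0, p0 ⊢ p0
      [Ax] p0 ⊢ p0
    [Ax] p1 ⊢ p1

Result: YES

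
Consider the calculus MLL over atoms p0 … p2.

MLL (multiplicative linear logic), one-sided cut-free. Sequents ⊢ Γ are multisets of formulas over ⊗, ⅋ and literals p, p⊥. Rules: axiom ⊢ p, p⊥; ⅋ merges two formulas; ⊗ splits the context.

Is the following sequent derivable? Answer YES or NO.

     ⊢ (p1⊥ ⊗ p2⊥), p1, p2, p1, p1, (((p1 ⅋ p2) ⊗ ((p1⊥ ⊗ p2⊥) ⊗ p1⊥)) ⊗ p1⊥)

Derivation trace:
[⊗]  ⊢ (p1⊥ ⊗ p2⊥), p1, p2, p1, p1, (((p1 ⅋ p2) ⊗ ((p1⊥ ⊗ p2⊥) ⊗ p1⊥)) ⊗ p1⊥)
  [⊗]  ⊢ (p1⊥ ⊗ p2⊥), p1, p2, p1, ((p1 ⅋ p2) ⊗ ((p1⊥ ⊗ p2⊥) ⊗ p1⊥))
    [⅋]  ⊢ (p1⊥ ⊗ p2⊥), (p1 ⅋ p2)
      [⊗]  ⊢ p1, p2, (p1⊥ ⊗ p2⊥)
        [Ax]  ⊢ p1, p1⊥
        [Ax]  ⊢ p2, p2⊥
    [⊗]  ⊢ p1, p2, p1, ((p1⊥ ⊗ p2⊥) ⊗ p1⊥)
      [⊗]  ⊢ p1, p2, (p1⊥ ⊗ p2⊥)
        [Ax]  ⊢ p1, p1⊥
        [Ax]  ⊢ p2, p2⊥
      [Ax]  ⊢ p1, p1⊥
  [Ax]  ⊢ p1, p1⊥

Result: YES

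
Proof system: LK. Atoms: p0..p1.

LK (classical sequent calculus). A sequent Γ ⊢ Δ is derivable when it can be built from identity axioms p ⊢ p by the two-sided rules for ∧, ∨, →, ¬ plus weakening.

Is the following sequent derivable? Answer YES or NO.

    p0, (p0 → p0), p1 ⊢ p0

Proof tree:
[WL] p0, (p0 → p0), p1 ⊢ p0
  [→L] p0, (p0 → p0) ⊢ p0
    [Ax] p0 ⊢ p0
    [Ax] p0 ⊢ p0

Result: YES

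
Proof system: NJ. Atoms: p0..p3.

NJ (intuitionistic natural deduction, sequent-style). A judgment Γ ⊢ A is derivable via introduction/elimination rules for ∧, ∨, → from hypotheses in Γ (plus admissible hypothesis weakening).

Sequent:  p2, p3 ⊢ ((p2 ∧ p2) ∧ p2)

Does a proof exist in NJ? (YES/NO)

Derivation trace:
[∧I] p2, p3 ⊢ ((p2 ∧ p2) ∧ p2)
  [∧I] p2 ⊢ (p2 ∧ p2)
    [Ax] p2 ⊢ p2
    [Ax] p2 ⊢ p2
  [Wk] p2, p3 ⊢ p2
    [Ax] p2 ⊢ p2

Result: YES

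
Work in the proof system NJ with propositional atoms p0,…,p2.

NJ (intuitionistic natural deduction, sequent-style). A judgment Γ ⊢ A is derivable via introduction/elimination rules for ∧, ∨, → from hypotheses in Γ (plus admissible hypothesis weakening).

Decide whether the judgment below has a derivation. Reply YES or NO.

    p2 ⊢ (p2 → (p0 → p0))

Derivation trace:
[→I] p2 ⊢ (p2 → (p0 → p0))
  [→I] p2, p2 ⊢ (p0 → p0)
    [Wk] p0, p2, p2 ⊢ p0
      [Wk] p0, p2 ⊢ p0
        [Ax] p0 ⊢ p0

Result: YES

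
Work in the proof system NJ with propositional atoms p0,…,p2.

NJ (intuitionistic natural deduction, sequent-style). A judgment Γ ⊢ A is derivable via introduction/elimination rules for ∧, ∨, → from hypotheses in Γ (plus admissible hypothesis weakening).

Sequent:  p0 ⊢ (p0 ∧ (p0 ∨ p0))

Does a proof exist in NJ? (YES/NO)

Derivation trace:
[∧I] p0 ⊢ (p0 ∧ (p0 ∨ p0))
  [Ax] p0 ⊢ p0
  [∨I₂] p0 ⊢ (p0 ∨ p0)
    [Ax] p0 ⊢ p0

Result: YES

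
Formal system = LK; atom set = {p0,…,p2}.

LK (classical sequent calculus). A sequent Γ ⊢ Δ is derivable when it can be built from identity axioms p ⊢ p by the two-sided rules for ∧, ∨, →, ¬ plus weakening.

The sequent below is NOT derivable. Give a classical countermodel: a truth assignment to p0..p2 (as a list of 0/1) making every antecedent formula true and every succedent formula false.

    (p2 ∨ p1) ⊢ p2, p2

Truth-table refutation:
  v=000: Γ:[(p2 ∨ p1)=F] Δ:[p2=F, p2=F] refutes=False
  v=001: Γ:[(p2 ∨ p1)=T] Δ:[p2=T, p2=T] refutes=False
  v=010: Γ:[(p2 ∨ p1)=T] Δ:[p2=F, p2=F] refutes=True  ← countermodel

Result: [0, 1, 0]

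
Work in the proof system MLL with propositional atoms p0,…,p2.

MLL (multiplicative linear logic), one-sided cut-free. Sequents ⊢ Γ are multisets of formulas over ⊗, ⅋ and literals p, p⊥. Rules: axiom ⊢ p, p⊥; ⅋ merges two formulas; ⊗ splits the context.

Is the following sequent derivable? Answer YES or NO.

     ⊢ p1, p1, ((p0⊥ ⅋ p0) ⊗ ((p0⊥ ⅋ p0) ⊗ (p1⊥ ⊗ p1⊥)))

Proof tree:
[⊗]  ⊢ p1, p1, ((p0⊥ ⅋ p0) ⊗ ((p0⊥ ⅋ p0) ⊗ (p1⊥ ⊗ p1⊥)))
  [⅋]  ⊢ (p0⊥ ⅋ p0)
    [Ax]  ⊢ p0, p0⊥
  [⊗]  ⊢ p1, p1, ((p0⊥ ⅋ p0) ⊗ (p1⊥ ⊗ p1⊥))
    [⅋]  ⊢ (p0⊥ ⅋ p0)
      [Ax]  ⊢ p0, p0⊥
    [⊗]  ⊢ p1, p1, (p1⊥ ⊗ p1⊥)
      [Ax]  ⊢ p1, p1⊥
      [Ax]  ⊢ p1, p1⊥

Result: YES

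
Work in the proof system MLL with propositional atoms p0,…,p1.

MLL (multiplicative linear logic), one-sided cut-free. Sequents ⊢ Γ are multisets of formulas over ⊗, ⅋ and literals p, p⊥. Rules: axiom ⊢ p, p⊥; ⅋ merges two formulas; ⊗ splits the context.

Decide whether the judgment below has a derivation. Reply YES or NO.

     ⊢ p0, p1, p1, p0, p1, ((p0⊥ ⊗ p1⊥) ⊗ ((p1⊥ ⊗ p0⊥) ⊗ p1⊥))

Proof tree:
[⊗]  ⊢ p0, p1, p1, p0, p1, ((p0⊥ ⊗ p1⊥) ⊗ ((p1⊥ ⊗ p0⊥) ⊗ p1⊥))
  [⊗]  ⊢ p0, p1, (p0⊥ ⊗ p1⊥)
    [Ax]  ⊢ p0, p0⊥
    [Ax]  ⊢ p1, p1⊥
  [⊗]  ⊢ p1, p0, p1, ((p1⊥ ⊗ p0⊥) ⊗ p1⊥)
    [⊗]  ⊢ p1, p0, (p1⊥ ⊗ p0⊥)
      [Ax]  ⊢ p1, p1⊥
      [Ax]  ⊢ p0, p0⊥
    [Ax]  ⊢ p1, p1⊥

Result: YES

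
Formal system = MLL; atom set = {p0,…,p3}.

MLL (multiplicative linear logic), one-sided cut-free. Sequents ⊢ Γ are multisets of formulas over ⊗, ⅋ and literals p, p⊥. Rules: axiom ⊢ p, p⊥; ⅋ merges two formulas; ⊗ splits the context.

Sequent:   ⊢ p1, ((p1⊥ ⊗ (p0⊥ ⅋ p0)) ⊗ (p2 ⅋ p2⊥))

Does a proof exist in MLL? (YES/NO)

Derivation trace:
[⊗]  ⊢ p1, ((p1⊥ ⊗ (p0⊥ ⅋ p0)) ⊗ (p2 ⅋ p2⊥))
  [⊗]  ⊢ p1, (p1⊥ ⊗ (p0⊥ ⅋ p0))
    [Ax]  ⊢ p1, p1⊥
    [⅋]  ⊢ (p0⊥ ⅋ p0)
      [Ax]  ⊢ p0, p0⊥
  [⅋]  ⊢ (p2 ⅋ p2⊥)
    [Ax]  ⊢ p2, p2⊥

Result: YES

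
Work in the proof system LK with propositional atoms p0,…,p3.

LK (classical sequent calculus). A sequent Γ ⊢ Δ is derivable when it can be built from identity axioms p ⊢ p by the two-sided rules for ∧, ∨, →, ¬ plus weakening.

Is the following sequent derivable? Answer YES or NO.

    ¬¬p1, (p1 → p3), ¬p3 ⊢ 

Derivation trace:
[¬L] ¬¬p1, (p1 → p3), ¬p3 ⊢ 
  [→L] ¬¬p1, (p1 → p3) ⊢ p3
    [¬L] ¬¬p1 ⊢ p1
      [¬R]  ⊢ p1, ¬p1
        [Ax] p1 ⊢ p1
    [Ax] p3 ⊢ p3

Result: YES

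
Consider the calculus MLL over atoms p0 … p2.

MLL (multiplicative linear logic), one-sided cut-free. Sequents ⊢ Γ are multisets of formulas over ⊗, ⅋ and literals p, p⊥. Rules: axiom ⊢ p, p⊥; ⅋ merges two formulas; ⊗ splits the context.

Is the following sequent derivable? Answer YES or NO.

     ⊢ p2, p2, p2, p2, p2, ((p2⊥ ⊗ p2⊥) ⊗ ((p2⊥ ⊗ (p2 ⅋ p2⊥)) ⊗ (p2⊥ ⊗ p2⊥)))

Proof tree:
[⊗]  ⊢ p2, p2, p2, p2, p2, ((p2⊥ ⊗ p2⊥) ⊗ ((p2⊥ ⊗ (p2 ⅋ p2⊥)) ⊗ (p2⊥ ⊗ p2⊥)))
  [⊗]  ⊢ p2, p2, (p2⊥ ⊗ p2⊥)
    [Ax]  ⊢ p2, p2⊥
    [Ax]  ⊢ p2, p2⊥
  [⊗]  ⊢ p2, p2, p2, ((p2⊥ ⊗ (p2 ⅋ p2⊥)) ⊗ (p2⊥ ⊗ p2⊥))
    [⊗]  ⊢ p2, (p2⊥ ⊗ (p2 ⅋ p2⊥))
      [Ax]  ⊢ p2, p2⊥
      [⅋]  ⊢ (p2 ⅋ p2⊥)
        [Ax]  ⊢ p2, p2⊥
    [⊗]  ⊢ p2, p2, (p2⊥ ⊗ p2⊥)
      [Ax]  ⊢ p2, p2⊥
      [Ax]  ⊢ p2, p2⊥

Result: YES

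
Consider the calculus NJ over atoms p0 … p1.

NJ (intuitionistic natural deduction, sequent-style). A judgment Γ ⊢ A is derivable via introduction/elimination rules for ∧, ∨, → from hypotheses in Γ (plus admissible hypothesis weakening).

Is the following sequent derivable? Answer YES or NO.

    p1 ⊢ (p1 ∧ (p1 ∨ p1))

Derivation (root first):
[∧I] p1 ⊢ (p1 ∧ (p1 ∨ p1))
  [Ax] p1 ⊢ p1
  [∨I₂] p1 ⊢ (p1 ∨ p1)
    [Ax] p1 ⊢ p1

Result: YES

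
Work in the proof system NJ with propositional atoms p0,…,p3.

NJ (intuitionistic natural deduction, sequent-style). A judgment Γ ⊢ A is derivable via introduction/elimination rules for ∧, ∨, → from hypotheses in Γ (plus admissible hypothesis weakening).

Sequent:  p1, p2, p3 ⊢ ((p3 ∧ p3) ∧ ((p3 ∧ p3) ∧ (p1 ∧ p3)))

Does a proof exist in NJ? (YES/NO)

Derivation trace:
[∧I] p1, p2, p3 ⊢ ((p3 ∧ p3) ∧ ((p3 ∧ p3) ∧ (p1 ∧ p3)))
  [∧I] p3 ⊢ (p3 ∧ p3)
    [Ax] p3 ⊢ p3
    [Ax] p3 ⊢ p3
  [∧I] p1, p2, p3 ⊢ ((p3 ∧ p3) ∧ (p1 ∧ p3))
    [∧I] p3 ⊢ (p3 ∧ p3)
      [Ax] p3 ⊢ p3
      [Ax] p3 ⊢ p3
    [∧I] p1, p2, p3 ⊢ (p1 ∧ p3)
      [Wk] p1, p2 ⊢ p1
        [Ax] p1 ⊢ p1
      [Ax] p3 ⊢ p3

Result: YES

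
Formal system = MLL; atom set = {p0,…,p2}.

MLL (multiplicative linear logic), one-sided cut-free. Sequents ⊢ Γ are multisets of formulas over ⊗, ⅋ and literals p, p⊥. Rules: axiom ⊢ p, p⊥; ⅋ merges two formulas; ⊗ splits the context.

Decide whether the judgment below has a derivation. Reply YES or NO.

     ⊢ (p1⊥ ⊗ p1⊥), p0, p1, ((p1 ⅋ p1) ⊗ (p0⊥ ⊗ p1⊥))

Derivation (root first):
[⊗]  ⊢ (p1⊥ ⊗ p1⊥), p0, p1, ((p1 ⅋ p1) ⊗ (p0⊥ ⊗ p1⊥))
  [⅋]  ⊢ (p1⊥ ⊗ p1⊥), (p1 ⅋ p1)
    [⊗]  ⊢ p1, p1, (p1⊥ ⊗ p1⊥)
      [Ax]  ⊢ p1, p1⊥
      [Ax]  ⊢ p1, p1⊥
  [⊗]  ⊢ p0, p1, (p0⊥ ⊗ p1⊥)
    [Ax]  ⊢ p0, p0⊥
    [Ax]  ⊢ p1, p1⊥

Result: YES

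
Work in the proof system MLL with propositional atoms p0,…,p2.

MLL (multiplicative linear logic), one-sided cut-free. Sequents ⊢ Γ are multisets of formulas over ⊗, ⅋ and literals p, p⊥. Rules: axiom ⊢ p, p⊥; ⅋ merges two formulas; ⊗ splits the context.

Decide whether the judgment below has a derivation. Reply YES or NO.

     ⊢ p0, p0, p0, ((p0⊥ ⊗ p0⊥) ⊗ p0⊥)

Derivation trace:
[⊗]  ⊢ p0, p0, p0, ((p0⊥ ⊗ p0⊥) ⊗ p0⊥)
  [⊗]  ⊢ p0, p0, (p0⊥ ⊗ p0⊥)
    [Ax]  ⊢ p0, p0⊥
    [Ax]  ⊢ p0, p0⊥
  [Ax]  ⊢ p0, p0⊥

Result: YES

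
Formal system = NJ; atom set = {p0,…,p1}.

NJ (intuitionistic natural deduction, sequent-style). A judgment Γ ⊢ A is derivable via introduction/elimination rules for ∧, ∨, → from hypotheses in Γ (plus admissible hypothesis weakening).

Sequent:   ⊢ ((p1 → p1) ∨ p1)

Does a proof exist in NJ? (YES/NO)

Proof tree:
[∨I₁]  ⊢ ((p1 → p1) ∨ p1)
  [→I]  ⊢ (p1 → p1)
    [Ax] p1 ⊢ p1

Result: YES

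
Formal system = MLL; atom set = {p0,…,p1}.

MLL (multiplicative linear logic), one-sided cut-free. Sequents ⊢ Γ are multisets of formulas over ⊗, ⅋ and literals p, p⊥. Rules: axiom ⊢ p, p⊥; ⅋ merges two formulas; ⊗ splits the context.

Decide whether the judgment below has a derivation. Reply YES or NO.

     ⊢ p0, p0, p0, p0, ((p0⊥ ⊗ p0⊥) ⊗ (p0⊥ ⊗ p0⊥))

Proof tree:
[⊗]  ⊢ p0, p0, p0, p0, ((p0⊥ ⊗ p0⊥) ⊗ (p0⊥ ⊗ p0⊥))
  [⊗]  ⊢ p0, p0, (p0⊥ ⊗ p0⊥)
    [Ax]  ⊢ p0, p0⊥
    [Ax]  ⊢ p0, p0⊥
  [⊗]  ⊢ p0, p0, (p0⊥ ⊗ p0⊥)
    [Ax]  ⊢ p0, p0⊥
    [Ax]  ⊢ p0, p0⊥

Result: YES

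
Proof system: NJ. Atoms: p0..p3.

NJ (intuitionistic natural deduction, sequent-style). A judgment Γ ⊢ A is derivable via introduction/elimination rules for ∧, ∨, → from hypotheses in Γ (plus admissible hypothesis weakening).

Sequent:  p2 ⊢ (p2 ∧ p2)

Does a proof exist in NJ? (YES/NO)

Derivation (root first):
[∧I] p2 ⊢ (p2 ∧ p2)
  [Ax] p2 ⊢ p2
  [→E] p2 ⊢ p2
    [→I]  ⊢ (p2 → p2)
      [Ax] p2 ⊢ p2
    [Ax] p2 ⊢ p2

Result: YES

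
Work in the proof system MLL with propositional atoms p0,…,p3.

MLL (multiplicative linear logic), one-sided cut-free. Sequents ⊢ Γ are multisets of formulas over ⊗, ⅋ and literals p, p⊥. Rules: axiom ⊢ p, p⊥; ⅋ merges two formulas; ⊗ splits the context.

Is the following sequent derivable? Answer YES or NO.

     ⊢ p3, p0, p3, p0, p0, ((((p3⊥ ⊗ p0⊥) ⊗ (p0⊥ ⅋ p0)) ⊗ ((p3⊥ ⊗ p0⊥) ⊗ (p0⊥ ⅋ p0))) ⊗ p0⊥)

Proof tree:
[⊗]  ⊢ p3, p0, p3, p0, p0, ((((p3⊥ ⊗ p0⊥) ⊗ (p0⊥ ⅋ p0)) ⊗ ((p3⊥ ⊗ p0⊥) ⊗ (p0⊥ ⅋ p0))) ⊗ p0⊥)
  [⊗]  ⊢ p3, p0, p3, p0, (((p3⊥ ⊗ p0⊥) ⊗ (p0⊥ ⅋ p0)) ⊗ ((p3⊥ ⊗ p0⊥) ⊗ (p0⊥ ⅋ p0)))
    [⊗]  ⊢ p3, p0, ((p3⊥ ⊗ p0⊥) ⊗ (p0⊥ ⅋ p0))
      [⊗]  ⊢ p3, p0, (p3⊥ ⊗ p0⊥)
        [Ax]  ⊢ p3, p3⊥
        [Ax]  ⊢ p0, p0⊥
      [⅋]  ⊢ (p0⊥ ⅋ p0)
        [Ax]  ⊢ p0, p0⊥
    [⊗]  ⊢ p3, p0, ((p3⊥ ⊗ p0⊥) ⊗ (p0⊥ ⅋ p0))
      [⊗]  ⊢ p3, p0, (p3⊥ ⊗ p0⊥)
        [Ax]  ⊢ p3, p3⊥
        [Ax]  ⊢ p0, p0⊥
      [⅋]  ⊢ (p0⊥ ⅋ p0)
        [Ax]  ⊢ p0, p0⊥
  [Ax]  ⊢ p0, p0⊥

Result: YES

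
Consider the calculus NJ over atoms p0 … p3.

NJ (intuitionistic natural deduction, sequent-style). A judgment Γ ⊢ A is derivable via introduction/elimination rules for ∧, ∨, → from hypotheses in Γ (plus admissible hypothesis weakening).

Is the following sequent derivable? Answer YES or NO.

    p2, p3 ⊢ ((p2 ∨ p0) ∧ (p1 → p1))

Proof tree:
[∧I] p2, p3 ⊢ ((p2 ∨ p0) ∧ (p1 → p1))
  [∨I₁] p2 ⊢ (p2 ∨ p0)
    [Ax] p2 ⊢ p2
  [→I] p3 ⊢ (p1 → p1)
    [Wk] p1, p3 ⊢ p1
      [Ax] p1 ⊢ p1

Result: YES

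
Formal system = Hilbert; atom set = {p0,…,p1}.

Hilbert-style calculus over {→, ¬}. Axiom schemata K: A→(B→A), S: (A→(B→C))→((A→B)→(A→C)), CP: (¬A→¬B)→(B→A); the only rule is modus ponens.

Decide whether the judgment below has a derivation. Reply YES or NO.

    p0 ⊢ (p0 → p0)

Derivation (root first):
[MP] p0 ⊢ (p0 → p0)
  [K]  ⊢ (p0 → (p0 → p0))
  [MP] p0 ⊢ p0
    [MP] p0 ⊢ (p0 → p0)
      [K]  ⊢ (p0 → (p0 → p0))
      [Hyp] p0 ⊢ p0
    [Hyp] p0 ⊢ p0

Result: YES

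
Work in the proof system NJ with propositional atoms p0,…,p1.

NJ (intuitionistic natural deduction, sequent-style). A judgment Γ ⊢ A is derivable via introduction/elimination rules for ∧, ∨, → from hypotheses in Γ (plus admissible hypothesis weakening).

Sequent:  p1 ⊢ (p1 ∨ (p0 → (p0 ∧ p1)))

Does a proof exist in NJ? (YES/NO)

Derivation (root first):
[∨I₂] p1 ⊢ (p1 ∨ (p0 → (p0 ∧ p1)))
  [→I] p1 ⊢ (p0 → (p0 ∧ p1))
    [∧I] p1, p0 ⊢ (p0 ∧ p1)
      [Ax] p0 ⊢ p0
      [Ax] p1 ⊢ p1

Result: YES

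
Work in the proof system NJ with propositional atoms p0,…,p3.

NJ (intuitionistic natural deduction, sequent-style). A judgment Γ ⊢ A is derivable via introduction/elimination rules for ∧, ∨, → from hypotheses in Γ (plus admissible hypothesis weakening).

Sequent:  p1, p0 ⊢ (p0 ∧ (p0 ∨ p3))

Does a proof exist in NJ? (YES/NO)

Derivation trace:
[∧I] p1, p0 ⊢ (p0 ∧ (p0 ∨ p3))
  [Ax] p0 ⊢ p0
  [∨I₁] p0, p1 ⊢ (p0 ∨ p3)
    [Wk] p0, p1 ⊢ p0
      [Ax] p0 ⊢ p0

Result: YES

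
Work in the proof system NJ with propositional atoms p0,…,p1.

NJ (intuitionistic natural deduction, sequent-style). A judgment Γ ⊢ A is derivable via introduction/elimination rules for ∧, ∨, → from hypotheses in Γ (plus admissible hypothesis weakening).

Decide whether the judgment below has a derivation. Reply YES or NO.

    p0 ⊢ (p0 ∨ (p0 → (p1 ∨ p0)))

Derivation trace:
[∨I₂] p0 ⊢ (p0 ∨ (p0 → (p1 ∨ p0)))
  [→I] p0 ⊢ (p0 → (p1 ∨ p0))
    [∨I₂] p0, p0 ⊢ (p1 ∨ p0)
      [Wk] p0, p0 ⊢ p0
        [Ax] p0 ⊢ p0

Result: YES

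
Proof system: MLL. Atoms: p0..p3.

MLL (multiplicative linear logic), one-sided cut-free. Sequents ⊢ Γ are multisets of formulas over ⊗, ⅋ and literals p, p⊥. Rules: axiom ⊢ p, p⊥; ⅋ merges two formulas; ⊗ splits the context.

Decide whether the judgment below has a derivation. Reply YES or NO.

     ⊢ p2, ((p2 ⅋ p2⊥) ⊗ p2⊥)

Proof tree:
[⊗]  ⊢ p2, ((p2 ⅋ p2⊥) ⊗ p2⊥)
  [⅋]  ⊢ (p2 ⅋ p2⊥)
    [Ax]  ⊢ p2, p2⊥
  [Ax]  ⊢ p2, p2⊥

Result: YES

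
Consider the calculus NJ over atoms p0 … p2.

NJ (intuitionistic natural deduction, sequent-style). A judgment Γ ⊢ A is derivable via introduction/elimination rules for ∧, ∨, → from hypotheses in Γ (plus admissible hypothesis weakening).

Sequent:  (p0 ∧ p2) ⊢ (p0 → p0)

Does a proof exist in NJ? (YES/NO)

Derivation (root first):
[Wk] (p0 ∧ p2) ⊢ (p0 → p0)
  [→I]  ⊢ (p0 → p0)
    [Ax] p0 ⊢ p0

Result: YES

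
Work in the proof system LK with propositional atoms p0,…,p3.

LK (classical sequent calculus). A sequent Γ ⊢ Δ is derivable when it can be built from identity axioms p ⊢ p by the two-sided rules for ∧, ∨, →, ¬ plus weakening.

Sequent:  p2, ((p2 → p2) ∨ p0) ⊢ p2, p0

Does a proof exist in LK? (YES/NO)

Derivation (root first):
[∨L] p2, ((p2 → p2) ∨ p0) ⊢ p2, p0
  [→L] p2, (p2 → p2) ⊢ p2
    [Ax] p2 ⊢ p2
    [Ax] p2 ⊢ p2
  [Ax] p0 ⊢ p0

Result: YES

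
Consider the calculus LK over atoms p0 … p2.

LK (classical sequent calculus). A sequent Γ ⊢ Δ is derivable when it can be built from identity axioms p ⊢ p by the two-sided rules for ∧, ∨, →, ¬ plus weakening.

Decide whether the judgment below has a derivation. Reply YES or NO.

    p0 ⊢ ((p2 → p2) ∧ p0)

Proof tree:
[∧R] p0 ⊢ ((p2 → p2) ∧ p0)
  [→R]  ⊢ (p2 → p2)
    [Ax] p2 ⊢ p2
  [Ax] p0 ⊢ p0

Result: YES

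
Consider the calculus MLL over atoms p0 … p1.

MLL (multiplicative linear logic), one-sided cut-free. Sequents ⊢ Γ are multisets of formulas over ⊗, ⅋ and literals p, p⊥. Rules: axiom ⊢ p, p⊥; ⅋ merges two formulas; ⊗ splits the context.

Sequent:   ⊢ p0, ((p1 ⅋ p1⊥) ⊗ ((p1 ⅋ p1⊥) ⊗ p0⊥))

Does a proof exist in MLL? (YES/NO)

Derivation trace:
[⊗]  ⊢ p0, ((p1 ⅋ p1⊥) ⊗ ((p1 ⅋ p1⊥) ⊗ p0⊥))
  [⅋]  ⊢ (p1 ⅋ p1⊥)
    [Ax]  ⊢ p1, p1⊥
  [⊗]  ⊢ p0, ((p1 ⅋ p1⊥) ⊗ p0⊥)
    [⅋]  ⊢ (p1 ⅋ p1⊥)
      [Ax]  ⊢ p1, p1⊥
    [Ax]  ⊢ p0, p0⊥

Result: YES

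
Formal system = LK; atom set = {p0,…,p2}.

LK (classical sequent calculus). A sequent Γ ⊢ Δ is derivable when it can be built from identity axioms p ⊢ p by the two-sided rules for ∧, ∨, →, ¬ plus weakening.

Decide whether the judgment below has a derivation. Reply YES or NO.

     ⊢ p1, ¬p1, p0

Proof tree:
[WR]  ⊢ p1, ¬p1, p0
  [¬R]  ⊢ p1, ¬p1
    [Ax] p1 ⊢ p1

Result: YES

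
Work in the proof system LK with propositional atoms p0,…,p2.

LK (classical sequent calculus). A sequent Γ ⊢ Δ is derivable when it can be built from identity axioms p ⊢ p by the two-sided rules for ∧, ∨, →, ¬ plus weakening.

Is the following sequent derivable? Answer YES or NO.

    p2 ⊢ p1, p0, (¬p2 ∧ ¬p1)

Search for a countermodel by truth-table:
  v=000: Γ:[p2=F] Δ:[p1=F, p0=F, (¬p2 ∧ ¬p1)=T] refutes=False
  v=001: Γ:[p2=T] Δ:[p1=F, p0=F, (¬p2 ∧ ¬p1)=F] refutes=True  ← countermodel

Result: NO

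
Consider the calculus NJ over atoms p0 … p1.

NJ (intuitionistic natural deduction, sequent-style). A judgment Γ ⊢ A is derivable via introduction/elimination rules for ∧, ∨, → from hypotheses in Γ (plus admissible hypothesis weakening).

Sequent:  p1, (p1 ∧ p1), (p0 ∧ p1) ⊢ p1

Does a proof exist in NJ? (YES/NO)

Proof tree:
[Wk] p1, (p1 ∧ p1), (p0 ∧ p1) ⊢ p1
  [Wk] p1, (p1 ∧ p1) ⊢ p1
    [Ax] p1 ⊢ p1

Result: YES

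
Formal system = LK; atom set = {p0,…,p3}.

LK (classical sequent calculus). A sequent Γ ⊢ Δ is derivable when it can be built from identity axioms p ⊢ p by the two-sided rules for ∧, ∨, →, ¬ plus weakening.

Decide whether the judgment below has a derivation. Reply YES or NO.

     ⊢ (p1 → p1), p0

Derivation trace:
[WR]  ⊢ (p1 → p1), p0
  [→R]  ⊢ (p1 → p1)
    [Ax] p1 ⊢ p1

Result: YES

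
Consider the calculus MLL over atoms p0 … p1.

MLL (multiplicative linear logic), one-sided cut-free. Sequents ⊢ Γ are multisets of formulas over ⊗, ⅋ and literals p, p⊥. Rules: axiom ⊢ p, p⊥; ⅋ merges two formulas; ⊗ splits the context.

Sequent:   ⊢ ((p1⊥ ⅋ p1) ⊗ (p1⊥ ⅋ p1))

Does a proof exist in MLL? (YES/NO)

Derivation trace:
[⊗]  ⊢ ((p1⊥ ⅋ p1) ⊗ (p1⊥ ⅋ p1))
  [⅋]  ⊢ (p1⊥ ⅋ p1)
    [Ax]  ⊢ p1, p1⊥
  [⅋]  ⊢ (p1⊥ ⅋ p1)
    [Ax]  ⊢ p1, p1⊥

Result: YES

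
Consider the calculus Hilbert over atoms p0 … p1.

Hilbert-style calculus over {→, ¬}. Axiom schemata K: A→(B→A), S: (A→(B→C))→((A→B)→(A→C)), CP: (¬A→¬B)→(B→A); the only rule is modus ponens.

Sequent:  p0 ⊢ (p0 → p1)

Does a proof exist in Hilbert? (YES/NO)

Search for a countermodel by truth-table:
  v=00: Γ:[p0=F] Δ:[(p0 → p1)=T] refutes=False
  v=01: Γ:[p0=F] Δ:[(p0 → p1)=T] refutes=False
  v=10: Γ:[p0=T] Δ:[(p0 → p1)=F] refutes=True  ← countermodel

Result: NO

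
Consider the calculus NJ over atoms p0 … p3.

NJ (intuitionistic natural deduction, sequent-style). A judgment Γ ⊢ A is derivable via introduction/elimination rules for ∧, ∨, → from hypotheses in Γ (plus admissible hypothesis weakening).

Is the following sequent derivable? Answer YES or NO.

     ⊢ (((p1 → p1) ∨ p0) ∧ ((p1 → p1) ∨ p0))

Derivation (root first):
[∧I]  ⊢ (((p1 → p1) ∨ p0) ∧ ((p1 → p1) ∨ p0))
  [∨I₁]  ⊢ ((p1 → p1) ∨ p0)
    [→I]  ⊢ (p1 → p1)
      [Ax] p1 ⊢ p1
  [∨I₁]  ⊢ ((p1 → p1) ∨ p0)
    [→I]  ⊢ (p1 → p1)
      [Ax] p1 ⊢ p1

Result: YES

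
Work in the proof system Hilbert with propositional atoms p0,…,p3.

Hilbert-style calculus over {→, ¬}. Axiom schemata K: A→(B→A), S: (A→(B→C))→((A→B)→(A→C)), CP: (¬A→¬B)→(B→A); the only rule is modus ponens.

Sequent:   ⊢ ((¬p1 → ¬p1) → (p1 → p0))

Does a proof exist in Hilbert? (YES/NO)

Search for a countermodel by truth-table:
  v=0000: Γ:[] Δ:[((¬p1 → ¬p1) → (p1 → p0))=T] refutes=False
  v=0001: Γ:[] Δ:[((¬p1 → ¬p1) → (p1 → p0))=T] refutes=False
  v=0010: Γ:[] Δ:[((¬p1 → ¬p1) → (p1 → p0))=T] refutes=False
  v=0011: Γ:[] Δ:[((¬p1 → ¬p1) → (p1 → p0))=T] refutes=False
  v=0100: Γ:[] Δ:[((¬p1 → ¬p1) → (p1 → p0))=F] refutes=True  ← countermodel

Result: NO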